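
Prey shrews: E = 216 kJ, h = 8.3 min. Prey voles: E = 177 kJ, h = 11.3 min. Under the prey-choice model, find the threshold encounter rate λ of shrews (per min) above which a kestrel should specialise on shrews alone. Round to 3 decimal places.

0.182 per min

The zero-one rule: include voles iff E₂/h₂ > λE₁/(1+λh₁). Equality gives the switch point.
λE₁h₂ = E₂ + λE₂h₁ ⇒ λ = E₂/(E₁h₂ − E₂h₁) = 177/(2441 − 1469) = 0.1822 per min.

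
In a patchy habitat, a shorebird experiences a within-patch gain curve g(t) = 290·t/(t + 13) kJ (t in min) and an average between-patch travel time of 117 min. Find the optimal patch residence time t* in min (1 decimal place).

39.0 min

By the marginal value theorem, leave when the instantaneous gain rate g'(t) equals the habitat-wide average g(t)/(T + t).
g'(t) = 290·13/(t + 13)². Setting 290·13/(t+13)² = 290t/[(t+13)(117+t)] gives 13(117+t) = t(t+13), so t² = 13×117 = 1521.
t* = √1521 = 39 min.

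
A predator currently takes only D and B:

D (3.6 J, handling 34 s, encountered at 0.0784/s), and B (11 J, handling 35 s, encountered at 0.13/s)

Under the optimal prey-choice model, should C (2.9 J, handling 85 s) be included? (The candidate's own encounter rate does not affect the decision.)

No

Current rate: (0.0784×3.6 + 0.13×11)/(1 + 0.0784×34 + 0.13×35) = 0.2084 J/s.
C: E/h = 2.9/85 = 0.03412 J/s.
Since 0.03412 < R, time spent handling C is better spent searching.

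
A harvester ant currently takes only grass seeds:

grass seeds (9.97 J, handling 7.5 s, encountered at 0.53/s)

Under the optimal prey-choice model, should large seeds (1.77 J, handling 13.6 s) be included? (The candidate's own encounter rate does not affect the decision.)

No

Intake rate on the current diet: R = (0.53×9.97) / (1 + 0.53×7.5) = 5.284/4.975 = 1.062 J/s.
large seeds: E/h = 1.77/13.6 = 0.1301 J/s.
0.1301 < 1.062, so adding large seeds would lower the average — exclude it.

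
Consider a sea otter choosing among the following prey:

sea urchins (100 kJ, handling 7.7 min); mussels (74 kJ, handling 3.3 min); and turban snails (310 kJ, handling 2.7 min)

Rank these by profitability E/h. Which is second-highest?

Profitability E/h (kJ/min): sea urchins = 100/7.7 = 13, mussels = 74/3.3 = 22.4, turban snails = 310/2.7 = 115.
Ranked: turban snails > mussels > sea urchins.

mussels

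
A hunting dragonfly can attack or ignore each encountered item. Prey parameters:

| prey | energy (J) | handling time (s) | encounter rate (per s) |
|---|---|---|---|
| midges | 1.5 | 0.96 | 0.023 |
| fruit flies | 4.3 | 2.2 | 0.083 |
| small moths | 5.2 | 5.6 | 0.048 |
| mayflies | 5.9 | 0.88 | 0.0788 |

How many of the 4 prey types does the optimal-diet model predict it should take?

4

Rank by E/h (J/s): mayflies 6.7, fruit flies 1.95, midges 1.56, small moths 0.929. Include each in turn until the next type's E/h falls below the running intake rate.
Rate on top 1: 0.4348. fruit flies: 1.95 > 0.4348 → include.
Rate on top 2: 0.6564. midges: 1.56 > 0.6564 → include.
Rate on top 3: 0.6721. small moths: 0.929 > 0.6721 → include.
Optimal diet: mayflies, fruit flies, midges, small moths — 4 of 4 types.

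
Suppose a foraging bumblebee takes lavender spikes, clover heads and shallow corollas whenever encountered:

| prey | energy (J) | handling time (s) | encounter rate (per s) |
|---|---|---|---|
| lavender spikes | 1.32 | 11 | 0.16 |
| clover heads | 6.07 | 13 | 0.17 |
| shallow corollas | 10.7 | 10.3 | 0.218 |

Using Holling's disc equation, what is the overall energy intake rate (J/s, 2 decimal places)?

R = Σλ_iE_i / (1 + Σλ_ih_i)
Numerator: 0.16×1.32 + 0.17×6.07 + 0.218×10.7 = 3.576
Denominator: 1 + 0.16×11 + 0.17×13 + 0.218×10.3 = 7.215
R = 3.576/7.215 = 0.4956 J/s

0.50 J/s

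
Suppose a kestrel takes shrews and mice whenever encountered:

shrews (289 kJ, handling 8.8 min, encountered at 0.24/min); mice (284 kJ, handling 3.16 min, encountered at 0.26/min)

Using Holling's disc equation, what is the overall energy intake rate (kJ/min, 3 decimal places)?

Energy encountered per unit search time: 0.24×289 + 0.26×284 = 143.2 kJ/min.
Handling time per unit search time: 0.24×8.8 + 0.26×3.16 = 2.934.
Rate = 143.2/(1 + 2.934) = 36.4 kJ/min.

36.404 kJ/min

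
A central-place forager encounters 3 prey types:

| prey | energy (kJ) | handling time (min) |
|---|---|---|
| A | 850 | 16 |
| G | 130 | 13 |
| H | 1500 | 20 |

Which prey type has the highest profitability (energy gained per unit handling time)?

In descending order of E/h:
H: 1500/20 = 75 kJ/min
A: 850/16 = 53.1 kJ/min
G: 130/13 = 10 kJ/min

H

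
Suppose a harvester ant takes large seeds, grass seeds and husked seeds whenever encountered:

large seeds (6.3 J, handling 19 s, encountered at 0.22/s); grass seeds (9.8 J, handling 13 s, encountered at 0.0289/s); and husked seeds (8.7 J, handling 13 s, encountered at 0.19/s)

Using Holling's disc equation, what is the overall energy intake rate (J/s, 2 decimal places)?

0.41 J/s

R = (0.22×6.3 + 0.0289×9.8 + 0.19×8.7) / (1 + 0.22×19 + 0.0289×13 + 0.19×13) = 3.322/8.026 = 0.4139 J/s.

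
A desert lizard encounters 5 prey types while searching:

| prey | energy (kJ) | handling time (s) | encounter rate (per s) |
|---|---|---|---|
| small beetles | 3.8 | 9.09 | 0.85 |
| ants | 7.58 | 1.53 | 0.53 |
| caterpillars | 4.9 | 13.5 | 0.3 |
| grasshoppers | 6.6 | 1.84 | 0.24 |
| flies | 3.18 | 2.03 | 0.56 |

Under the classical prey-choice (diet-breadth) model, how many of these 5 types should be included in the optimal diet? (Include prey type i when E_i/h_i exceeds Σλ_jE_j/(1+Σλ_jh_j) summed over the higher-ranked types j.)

Profitabilities (E/h, kJ/s): ants 4.95, grasshoppers 3.59, flies 1.57, small beetles 0.418, caterpillars 0.363. Add prey in this order while the next type's profitability exceeds the intake rate on those already taken.
Rate on top 1: 2.218. grasshoppers: 3.59 > 2.218 → include.
Rate on top 2: 2.487. flies: 1.57 < 2.487 → exclude; stop.
Optimal diet: ants, grasshoppers — 2 of 5 types.

2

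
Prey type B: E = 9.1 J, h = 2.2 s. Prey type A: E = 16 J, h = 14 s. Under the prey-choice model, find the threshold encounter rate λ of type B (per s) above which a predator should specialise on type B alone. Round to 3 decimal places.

0.174 per s

The zero-one rule: include type A iff E₂/h₂ > λE₁/(1+λh₁). Equality gives the switch point.
λE₁h₂ = E₂ + λE₂h₁ ⇒ λ = E₂/(E₁h₂ − E₂h₁) = 16/(127.4 − 35.2) = 0.1735 per s.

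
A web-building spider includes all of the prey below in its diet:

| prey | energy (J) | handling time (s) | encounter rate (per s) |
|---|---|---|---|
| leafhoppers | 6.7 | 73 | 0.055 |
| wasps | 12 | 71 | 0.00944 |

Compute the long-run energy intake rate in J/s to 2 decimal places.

R = Σλ_iE_i / (1 + Σλ_ih_i)
Numerator: 0.055×6.7 + 0.00944×12 = 0.4818
Denominator: 1 + 0.055×73 + 0.00944×71 = 5.685
R = 0.4818/5.685 = 0.08474 J/s

0.08 J/s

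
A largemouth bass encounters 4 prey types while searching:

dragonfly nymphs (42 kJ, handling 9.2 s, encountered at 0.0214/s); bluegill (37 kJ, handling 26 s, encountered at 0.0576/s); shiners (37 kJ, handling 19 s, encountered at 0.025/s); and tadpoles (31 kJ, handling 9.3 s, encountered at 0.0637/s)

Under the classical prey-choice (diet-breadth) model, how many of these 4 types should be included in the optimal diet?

Rank by E/h (kJ/s): dragonfly nymphs 4.57, tadpoles 3.33, shiners 1.95, bluegill 1.42. Include each in turn until the next type's E/h falls below the running intake rate.
Rate on top 1: 0.751. tadpoles: 3.33 > 0.751 → include.
Rate on top 2: 1.606. shiners: 1.95 > 1.606 → include.
Rate on top 3: 1.678. bluegill: 1.42 < 1.678 → exclude; stop.
Optimal diet: dragonfly nymphs, tadpoles, shiners — 3 of 4 types.

3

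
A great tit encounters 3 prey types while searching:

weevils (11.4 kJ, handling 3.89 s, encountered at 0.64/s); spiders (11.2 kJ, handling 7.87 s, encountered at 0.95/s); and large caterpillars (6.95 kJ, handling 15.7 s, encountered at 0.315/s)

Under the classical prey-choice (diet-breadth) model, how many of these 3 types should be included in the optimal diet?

1

Rank by E/h (kJ/s): weevils 2.93, spiders 1.42, large caterpillars 0.443. Include each in turn until the next type's E/h falls below the running intake rate.
Rate on top 1: 2.091. spiders: 1.42 < 2.091 → exclude; stop.
Optimal diet: weevils — 1 of 3 types.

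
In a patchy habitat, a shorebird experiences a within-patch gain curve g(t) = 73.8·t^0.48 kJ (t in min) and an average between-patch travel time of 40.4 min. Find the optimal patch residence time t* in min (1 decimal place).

37.3 min

Optimal t* satisfies g'(t*) = g(t*)/(T + t*).
g'(t) = 0.48·73.8·t^-0.52. Setting 0.48·73.8·t^-0.52 = 73.8·t^0.48/(40.4+t) gives 0.48(40.4+t) = t, so 0.52·t = 0.48×40.4.
t* = 0.48×40.4/0.52 = 37.29 min.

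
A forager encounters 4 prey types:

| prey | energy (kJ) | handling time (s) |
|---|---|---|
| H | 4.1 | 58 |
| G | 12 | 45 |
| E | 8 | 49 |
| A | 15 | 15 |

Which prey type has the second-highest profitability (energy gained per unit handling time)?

G

Profitability E/h (kJ/s): H = 4.1/58 = 0.0707, G = 12/45 = 0.267, E = 8/49 = 0.163, A = 15/15 = 1.
Ranked: A > G > E > H.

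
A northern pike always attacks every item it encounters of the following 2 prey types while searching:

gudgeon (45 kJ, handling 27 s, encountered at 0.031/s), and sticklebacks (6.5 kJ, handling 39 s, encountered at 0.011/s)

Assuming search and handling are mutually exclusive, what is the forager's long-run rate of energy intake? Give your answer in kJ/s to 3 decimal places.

Energy encountered per unit search time: 0.031×45 + 0.011×6.5 = 1.466 kJ/s.
Handling time per unit search time: 0.031×27 + 0.011×39 = 1.266.
Rate = 1.466/(1 + 1.266) = 0.6472 kJ/s.

0.647 kJ/s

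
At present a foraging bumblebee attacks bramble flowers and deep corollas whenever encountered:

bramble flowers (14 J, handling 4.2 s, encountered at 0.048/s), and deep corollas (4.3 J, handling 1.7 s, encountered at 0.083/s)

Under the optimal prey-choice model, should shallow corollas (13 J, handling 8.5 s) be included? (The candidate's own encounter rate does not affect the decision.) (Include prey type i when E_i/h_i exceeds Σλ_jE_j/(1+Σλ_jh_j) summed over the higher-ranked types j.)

Yes

Intake rate on the current diet: R = (0.048×14 + 0.083×4.3) / (1 + 0.048×4.2 + 0.083×1.7) = 1.029/1.343 = 0.7663 J/s.
shallow corollas: E/h = 13/8.5 = 1.529 J/s.
1.529 > 0.7663, so adding shallow corollas raises the average — include it.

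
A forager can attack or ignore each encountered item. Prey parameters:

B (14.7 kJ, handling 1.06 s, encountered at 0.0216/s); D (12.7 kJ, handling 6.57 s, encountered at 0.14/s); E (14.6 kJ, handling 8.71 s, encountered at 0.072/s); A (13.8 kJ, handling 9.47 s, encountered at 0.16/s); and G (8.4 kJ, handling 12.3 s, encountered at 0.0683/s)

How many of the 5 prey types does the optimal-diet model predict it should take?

E/h in descending order: B 13.9, D 1.93, E 1.68, A 1.46, G 0.683 kJ/s. The optimal diet is the largest prefix of this list for which every included type satisfies E_i/h_i > R on the types above it.
Rate on top 1: 0.3104. D: 1.93 > 0.3104 → include.
Rate on top 2: 1.079. E: 1.68 > 1.079 → include.
Rate on top 3: 1.224. A: 1.46 > 1.224 → include.
Rate on top 4: 1.311. G: 0.683 < 1.311 → exclude; stop.
Optimal diet: B, D, E, A — 4 of 5 types.

4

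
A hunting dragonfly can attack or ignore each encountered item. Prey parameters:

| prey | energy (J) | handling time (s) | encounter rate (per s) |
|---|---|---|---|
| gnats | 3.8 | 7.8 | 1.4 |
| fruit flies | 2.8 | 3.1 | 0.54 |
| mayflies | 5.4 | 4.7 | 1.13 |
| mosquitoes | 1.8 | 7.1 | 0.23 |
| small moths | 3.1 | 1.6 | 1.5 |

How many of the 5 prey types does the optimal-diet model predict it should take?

Rank by E/h (J/s): small moths 1.94, mayflies 1.15, fruit flies 0.903, gnats 0.487, mosquitoes 0.254. Include each in turn until the next type's E/h falls below the running intake rate.
Rate on top 1: 1.368. mayflies: 1.15 < 1.368 → exclude; stop.
Optimal diet: small moths — 1 of 5 types.

1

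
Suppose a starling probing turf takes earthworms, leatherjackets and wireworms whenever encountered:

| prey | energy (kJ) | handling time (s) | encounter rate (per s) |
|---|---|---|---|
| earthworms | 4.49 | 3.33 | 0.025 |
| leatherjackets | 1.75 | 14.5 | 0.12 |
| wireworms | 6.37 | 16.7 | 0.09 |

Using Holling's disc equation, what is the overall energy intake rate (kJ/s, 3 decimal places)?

R = (0.025×4.49 + 0.12×1.75 + 0.09×6.37) / (1 + 0.025×3.33 + 0.12×14.5 + 0.09×16.7) = 0.8956/4.326 = 0.207 kJ/s.

0.207 kJ/s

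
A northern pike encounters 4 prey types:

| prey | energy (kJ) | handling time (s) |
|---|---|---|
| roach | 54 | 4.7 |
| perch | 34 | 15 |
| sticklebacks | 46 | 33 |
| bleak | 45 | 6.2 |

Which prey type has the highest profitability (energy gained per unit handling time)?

roach

Profitability E/h (kJ/s): roach = 54/4.7 = 11.5, perch = 34/15 = 2.27, sticklebacks = 46/33 = 1.39, bleak = 45/6.2 = 7.26.
Ranked: roach > bleak > perch > sticklebacks.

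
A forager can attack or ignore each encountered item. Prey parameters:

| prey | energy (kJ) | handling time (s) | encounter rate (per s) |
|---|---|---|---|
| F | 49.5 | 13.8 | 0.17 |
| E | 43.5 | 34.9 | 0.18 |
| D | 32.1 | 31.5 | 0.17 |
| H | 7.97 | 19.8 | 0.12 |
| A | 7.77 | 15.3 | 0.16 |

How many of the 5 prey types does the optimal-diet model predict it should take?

Profitabilities (E/h, kJ/s): F 3.59, E 1.25, D 1.02, A 0.508, H 0.403. Add prey in this order while the next type's profitability exceeds the intake rate on those already taken.
Rate on top 1: 2.515. E: 1.25 < 2.515 → exclude; stop.
Optimal diet: F — 1 of 5 types.

1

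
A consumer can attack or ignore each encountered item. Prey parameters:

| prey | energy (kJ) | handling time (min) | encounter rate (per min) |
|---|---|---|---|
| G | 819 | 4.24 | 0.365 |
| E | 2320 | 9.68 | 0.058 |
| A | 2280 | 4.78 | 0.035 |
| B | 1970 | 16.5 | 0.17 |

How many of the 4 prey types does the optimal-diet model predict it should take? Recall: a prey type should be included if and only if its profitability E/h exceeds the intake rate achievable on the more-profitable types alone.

3

Rank by E/h (kJ/min): A 477, E 240, G 193, B 119. Include each in turn until the next type's E/h falls below the running intake rate.
Rate on top 1: 68.36. E: 240 > 68.36 → include.
Rate on top 2: 124. G: 193 > 124 → include.
Rate on top 3: 156.7. B: 119 < 156.7 → exclude; stop.
Optimal diet: A, E, G — 3 of 4 types.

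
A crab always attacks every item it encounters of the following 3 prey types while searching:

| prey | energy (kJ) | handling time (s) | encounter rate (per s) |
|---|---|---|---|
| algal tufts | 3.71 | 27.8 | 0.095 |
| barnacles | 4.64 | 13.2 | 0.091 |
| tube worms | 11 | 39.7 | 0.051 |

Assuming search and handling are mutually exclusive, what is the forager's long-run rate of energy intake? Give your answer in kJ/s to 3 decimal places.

Energy encountered per unit search time: 0.095×3.71 + 0.091×4.64 + 0.051×11 = 1.336 kJ/s.
Handling time per unit search time: 0.095×27.8 + 0.091×13.2 + 0.051×39.7 = 5.867.
Rate = 1.336/(1 + 5.867) = 0.1945 kJ/s.

0.195 kJ/s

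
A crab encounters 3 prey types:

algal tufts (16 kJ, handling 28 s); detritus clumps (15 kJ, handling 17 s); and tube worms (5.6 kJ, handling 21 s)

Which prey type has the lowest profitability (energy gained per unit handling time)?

In descending order of E/h:
detritus clumps: 15/17 = 0.882 kJ/s
algal tufts: 16/28 = 0.571 kJ/s
tube worms: 5.6/21 = 0.267 kJ/s

tube worms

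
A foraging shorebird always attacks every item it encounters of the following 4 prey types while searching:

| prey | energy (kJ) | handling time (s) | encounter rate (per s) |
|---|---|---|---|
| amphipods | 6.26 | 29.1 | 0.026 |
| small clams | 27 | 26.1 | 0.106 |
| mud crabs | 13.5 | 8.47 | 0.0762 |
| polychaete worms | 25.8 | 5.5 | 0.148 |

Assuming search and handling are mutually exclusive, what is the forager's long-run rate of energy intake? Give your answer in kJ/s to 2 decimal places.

R = Σλ_iE_i / (1 + Σλ_ih_i)
Numerator: 0.026×6.26 + 0.106×27 + 0.0762×13.5 + 0.148×25.8 = 7.872
Denominator: 1 + 0.026×29.1 + 0.106×26.1 + 0.0762×8.47 + 0.148×5.5 = 5.983
R = 7.872/5.983 = 1.316 kJ/s

1.32 kJ/s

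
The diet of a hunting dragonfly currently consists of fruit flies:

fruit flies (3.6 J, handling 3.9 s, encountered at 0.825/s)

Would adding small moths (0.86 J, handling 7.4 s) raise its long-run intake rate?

Intake rate on the current diet: R = (0.825×3.6) / (1 + 0.825×3.9) = 2.97/4.217 = 0.7042 J/s.
Profitability of small moths: 0.86/7.4 = 0.1162 J/s.
0.1162 < 0.7042, so adding small moths would lower the average — exclude it.

No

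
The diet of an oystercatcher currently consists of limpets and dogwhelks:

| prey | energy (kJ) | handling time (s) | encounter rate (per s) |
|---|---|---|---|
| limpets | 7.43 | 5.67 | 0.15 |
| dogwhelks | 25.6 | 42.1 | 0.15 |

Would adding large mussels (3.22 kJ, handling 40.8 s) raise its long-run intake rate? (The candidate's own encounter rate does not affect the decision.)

Current rate: (0.15×7.43 + 0.15×25.6)/(1 + 0.15×5.67 + 0.15×42.1) = 0.6068 kJ/s.
large mussels: E/h = 3.22/40.8 = 0.07892 kJ/s.
0.07892 < 0.6068, so adding large mussels would lower the average — exclude it.

No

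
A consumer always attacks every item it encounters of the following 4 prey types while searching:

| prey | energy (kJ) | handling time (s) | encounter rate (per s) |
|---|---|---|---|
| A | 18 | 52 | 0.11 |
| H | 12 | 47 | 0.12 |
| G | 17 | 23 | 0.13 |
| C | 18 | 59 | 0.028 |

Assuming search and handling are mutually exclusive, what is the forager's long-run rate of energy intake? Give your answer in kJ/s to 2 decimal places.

0.36 kJ/s

Energy encountered per unit search time: 0.11×18 + 0.12×12 + 0.13×17 + 0.028×18 = 6.134 kJ/s.
Handling time per unit search time: 0.11×52 + 0.12×47 + 0.13×23 + 0.028×59 = 16.
Rate = 6.134/(1 + 16) = 0.3608 kJ/s.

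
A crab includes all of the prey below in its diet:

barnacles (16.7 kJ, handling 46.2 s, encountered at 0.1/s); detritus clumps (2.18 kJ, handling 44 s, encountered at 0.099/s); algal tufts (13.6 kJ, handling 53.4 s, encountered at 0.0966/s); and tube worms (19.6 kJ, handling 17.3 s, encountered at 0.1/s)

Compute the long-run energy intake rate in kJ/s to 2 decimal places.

Energy encountered per unit search time: 0.1×16.7 + 0.099×2.18 + 0.0966×13.6 + 0.1×19.6 = 5.16 kJ/s.
Handling time per unit search time: 0.1×46.2 + 0.099×44 + 0.0966×53.4 + 0.1×17.3 = 15.86.
Rate = 5.16/(1 + 15.86) = 0.3059 kJ/s.

0.31 kJ/s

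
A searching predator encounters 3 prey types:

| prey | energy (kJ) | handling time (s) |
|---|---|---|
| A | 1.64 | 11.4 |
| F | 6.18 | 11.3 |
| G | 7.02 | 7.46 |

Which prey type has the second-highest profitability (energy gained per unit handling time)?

F

In descending order of E/h:
G: 7.02/7.46 = 0.941 kJ/s
F: 6.18/11.3 = 0.547 kJ/s
A: 1.64/11.4 = 0.144 kJ/s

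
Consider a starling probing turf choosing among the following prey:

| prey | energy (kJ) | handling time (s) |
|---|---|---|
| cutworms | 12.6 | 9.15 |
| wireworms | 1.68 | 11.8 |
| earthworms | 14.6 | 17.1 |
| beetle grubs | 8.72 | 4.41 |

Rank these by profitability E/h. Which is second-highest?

In descending order of E/h:
beetle grubs: 8.72/4.41 = 1.98 kJ/s
cutworms: 12.6/9.15 = 1.38 kJ/s
earthworms: 14.6/17.1 = 0.854 kJ/s
wireworms: 1.68/11.8 = 0.142 kJ/s

cutworms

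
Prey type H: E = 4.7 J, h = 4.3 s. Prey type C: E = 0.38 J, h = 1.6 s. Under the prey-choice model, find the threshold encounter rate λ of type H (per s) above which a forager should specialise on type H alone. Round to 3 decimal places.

Drop type C once their profitability E₂/h₂ falls below the rate achievable on type H alone: E₂/h₂ = λE₁/(1 + λh₁).
Solve for λ: λE₁h₂ = E₂(1 + λh₁) → λ(E₁h₂ − E₂h₁) = E₂ → λ = E₂/(E₁h₂ − E₂h₁).
λ = 0.38/(4.7×1.6 − 0.38×4.3) = 0.38/5.886 = 0.06456 per s.

0.065 per s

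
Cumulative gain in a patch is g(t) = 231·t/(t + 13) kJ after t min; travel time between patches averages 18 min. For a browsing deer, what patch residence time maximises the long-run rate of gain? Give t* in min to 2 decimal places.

15.30 min

By the marginal value theorem, leave when the instantaneous gain rate g'(t) equals the habitat-wide average g(t)/(T + t).
g'(t) = 231·13/(t + 13)². Setting 231·13/(t+13)² = 231t/[(t+13)(18+t)] gives 13(18+t) = t(t+13), so t² = 13×18 = 234.
t* = √234 = 15.3 min.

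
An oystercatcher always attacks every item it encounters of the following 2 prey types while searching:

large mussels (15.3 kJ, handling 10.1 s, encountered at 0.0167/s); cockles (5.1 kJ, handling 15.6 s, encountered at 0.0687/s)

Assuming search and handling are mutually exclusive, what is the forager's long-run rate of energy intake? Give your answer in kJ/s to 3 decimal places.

0.270 kJ/s

R = Σλ_iE_i / (1 + Σλ_ih_i)
Numerator: 0.0167×15.3 + 0.0687×5.1 = 0.6059
Denominator: 1 + 0.0167×10.1 + 0.0687×15.6 = 2.24
R = 0.6059/2.24 = 0.2704 kJ/s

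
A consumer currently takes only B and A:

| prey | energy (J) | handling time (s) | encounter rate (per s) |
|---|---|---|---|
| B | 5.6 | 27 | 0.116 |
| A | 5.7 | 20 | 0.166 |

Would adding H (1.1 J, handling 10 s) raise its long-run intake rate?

No

On B and A alone, R = ΣλE/(1+Σλh) = 1.596/7.452 = 0.2141 J/s.
Profitability of H: 1.1/10 = 0.11 J/s.
0.11 < 0.2141, so adding H would lower the average — exclude it.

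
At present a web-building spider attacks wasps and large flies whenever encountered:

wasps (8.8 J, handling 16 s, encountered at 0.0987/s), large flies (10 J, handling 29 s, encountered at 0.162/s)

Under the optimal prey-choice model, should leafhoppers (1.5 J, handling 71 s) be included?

No

On wasps and large flies alone, R = ΣλE/(1+Σλh) = 2.489/7.277 = 0.342 J/s.
Profitability of leafhoppers: 1.5/71 = 0.02113 J/s.
0.02113 < 0.342, so adding leafhoppers would lower the average — exclude it.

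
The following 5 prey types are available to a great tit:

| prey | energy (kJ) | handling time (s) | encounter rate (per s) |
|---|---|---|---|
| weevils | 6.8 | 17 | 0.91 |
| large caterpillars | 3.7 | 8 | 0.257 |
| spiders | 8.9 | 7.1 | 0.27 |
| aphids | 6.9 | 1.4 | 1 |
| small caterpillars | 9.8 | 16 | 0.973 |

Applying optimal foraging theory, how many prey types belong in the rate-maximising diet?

Profitabilities (E/h, kJ/s): aphids 4.93, spiders 1.25, small caterpillars 0.613, large caterpillars 0.463, weevils 0.4. Add prey in this order while the next type's profitability exceeds the intake rate on those already taken.
Rate on top 1: 2.875. spiders: 1.25 < 2.875 → exclude; stop.
Optimal diet: aphids — 1 of 5 types.

1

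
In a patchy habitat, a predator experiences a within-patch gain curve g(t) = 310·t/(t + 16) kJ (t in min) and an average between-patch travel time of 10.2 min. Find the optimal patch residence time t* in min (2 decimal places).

Optimal t* satisfies g'(t*) = g(t*)/(T + t*).
g'(t) = 310·16/(t + 16)². Setting 310·16/(t+16)² = 310t/[(t+16)(10.2+t)] gives 16(10.2+t) = t(t+16), so t² = 16×10.2 = 163.2.
t* = √163.2 = 12.77 min.

12.77 min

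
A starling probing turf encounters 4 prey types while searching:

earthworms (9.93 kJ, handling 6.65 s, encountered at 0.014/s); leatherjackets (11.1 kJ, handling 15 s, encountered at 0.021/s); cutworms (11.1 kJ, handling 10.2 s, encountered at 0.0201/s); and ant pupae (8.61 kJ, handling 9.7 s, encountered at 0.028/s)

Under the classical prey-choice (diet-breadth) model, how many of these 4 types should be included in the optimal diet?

4

E/h in descending order: earthworms 1.49, cutworms 1.09, ant pupae 0.888, leatherjackets 0.74 kJ/s. The optimal diet is the largest prefix of this list for which every included type satisfies E_i/h_i > R on the types above it.
Rate on top 1: 0.1272. cutworms: 1.09 > 0.1272 → include.
Rate on top 2: 0.279. ant pupae: 0.888 > 0.279 → include.
Rate on top 3: 0.3843. leatherjackets: 0.74 > 0.3843 → include.
Optimal diet: earthworms, cutworms, ant pupae, leatherjackets — 4 of 4 types.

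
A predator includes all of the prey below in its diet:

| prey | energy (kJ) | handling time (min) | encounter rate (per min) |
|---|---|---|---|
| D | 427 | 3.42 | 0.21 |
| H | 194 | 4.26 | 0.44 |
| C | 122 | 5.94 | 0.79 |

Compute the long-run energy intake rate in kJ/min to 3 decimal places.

32.758 kJ/min

Energy encountered per unit search time: 0.21×427 + 0.44×194 + 0.79×122 = 271.4 kJ/min.
Handling time per unit search time: 0.21×3.42 + 0.44×4.26 + 0.79×5.94 = 7.285.
Rate = 271.4/(1 + 7.285) = 32.76 kJ/min.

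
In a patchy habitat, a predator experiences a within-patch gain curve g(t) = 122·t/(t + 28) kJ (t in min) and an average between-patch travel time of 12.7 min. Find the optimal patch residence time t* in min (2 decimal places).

18.86 min

Maximise g(t)/(T+t): set derivative to zero → g'(t)(T+t) = g(t).
g'(t) = 122·28/(t + 28)². Setting 122·28/(t+28)² = 122t/[(t+28)(12.7+t)] gives 28(12.7+t) = t(t+28), so t² = 28×12.7 = 355.6.
t* = √355.6 = 18.86 min.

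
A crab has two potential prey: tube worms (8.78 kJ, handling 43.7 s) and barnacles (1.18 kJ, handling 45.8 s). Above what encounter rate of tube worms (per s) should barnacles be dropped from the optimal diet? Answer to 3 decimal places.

0.003 per s

At the threshold, the rate on tube worms alone equals the profitability of barnacles: λ·8.78/(1 + λ·43.7) = 1.18/45.8 = 0.02576.
Rearranging, λ(8.78 − 0.02576×43.7) = 0.02576, so λ = 0.02576/7.654 = 0.003366 per s.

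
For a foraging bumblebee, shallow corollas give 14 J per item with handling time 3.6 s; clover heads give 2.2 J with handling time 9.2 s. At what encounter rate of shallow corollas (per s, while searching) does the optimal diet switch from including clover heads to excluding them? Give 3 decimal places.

The zero-one rule: include clover heads iff E₂/h₂ > λE₁/(1+λh₁). Equality gives the switch point.
λE₁h₂ = E₂ + λE₂h₁ ⇒ λ = E₂/(E₁h₂ − E₂h₁) = 2.2/(128.8 − 7.92) = 0.0182 per s.

0.018 per s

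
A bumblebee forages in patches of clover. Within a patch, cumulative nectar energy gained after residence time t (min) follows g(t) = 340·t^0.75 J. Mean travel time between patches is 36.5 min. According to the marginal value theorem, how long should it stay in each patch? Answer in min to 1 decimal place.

Maximise g(t)/(T+t): set derivative to zero → g'(t)(T+t) = g(t).
g'(t) = 0.75·340·t^-0.25. Setting 0.75·340·t^-0.25 = 340·t^0.75/(36.5+t) gives 0.75(36.5+t) = t, so 0.25·t = 0.75×36.5.
t* = 0.75×36.5/0.25 = 109.5 min.

109.5 min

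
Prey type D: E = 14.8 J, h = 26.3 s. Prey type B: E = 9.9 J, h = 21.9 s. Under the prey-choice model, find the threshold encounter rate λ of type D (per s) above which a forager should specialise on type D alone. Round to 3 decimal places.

0.155 per s

At the threshold, the rate on type D alone equals the profitability of type B: λ·14.8/(1 + λ·26.3) = 9.9/21.9 = 0.4521.
Rearranging, λ(14.8 − 0.4521×26.3) = 0.4521, so λ = 0.4521/2.911 = 0.1553 per s.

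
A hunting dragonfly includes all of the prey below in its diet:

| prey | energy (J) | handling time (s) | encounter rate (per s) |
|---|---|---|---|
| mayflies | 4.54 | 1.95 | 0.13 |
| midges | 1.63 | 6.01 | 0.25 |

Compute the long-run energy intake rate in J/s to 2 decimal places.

0.36 J/s

R = Σλ_iE_i / (1 + Σλ_ih_i)
Numerator: 0.13×4.54 + 0.25×1.63 = 0.9977
Denominator: 1 + 0.13×1.95 + 0.25×6.01 = 2.756
R = 0.9977/2.756 = 0.362 J/s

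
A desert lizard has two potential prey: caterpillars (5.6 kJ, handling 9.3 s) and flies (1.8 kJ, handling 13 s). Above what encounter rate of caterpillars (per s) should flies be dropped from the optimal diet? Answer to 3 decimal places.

Drop flies once their profitability E₂/h₂ falls below the rate achievable on caterpillars alone: E₂/h₂ = λE₁/(1 + λh₁).
Solve for λ: λE₁h₂ = E₂(1 + λh₁) → λ(E₁h₂ − E₂h₁) = E₂ → λ = E₂/(E₁h₂ − E₂h₁).
λ = 1.8/(5.6×13 − 1.8×9.3) = 1.8/56.06 = 0.03211 per s.

0.032 per s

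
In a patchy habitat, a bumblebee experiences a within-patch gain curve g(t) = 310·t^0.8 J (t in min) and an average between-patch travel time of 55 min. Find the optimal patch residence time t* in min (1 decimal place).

220.0 min

By the marginal value theorem, leave when the instantaneous gain rate g'(t) equals the habitat-wide average g(t)/(T + t).
g'(t) = 0.8·310·t^-0.2. Setting 0.8·310·t^-0.2 = 310·t^0.8/(55+t) gives 0.8(55+t) = t, so 0.20·t = 0.8×55.
t* = 0.8×55/0.20 = 220 min.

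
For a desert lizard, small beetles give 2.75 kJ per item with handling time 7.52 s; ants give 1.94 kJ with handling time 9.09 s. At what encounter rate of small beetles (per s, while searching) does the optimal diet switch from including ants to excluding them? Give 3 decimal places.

0.186 per s

The zero-one rule: include ants iff E₂/h₂ > λE₁/(1+λh₁). Equality gives the switch point.
λE₁h₂ = E₂ + λE₂h₁ ⇒ λ = E₂/(E₁h₂ − E₂h₁) = 1.94/(25 − 14.59) = 0.1864 per s.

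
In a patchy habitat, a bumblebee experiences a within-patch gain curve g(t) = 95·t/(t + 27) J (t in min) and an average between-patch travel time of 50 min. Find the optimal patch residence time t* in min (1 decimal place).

36.7 min

Optimal t* satisfies g'(t*) = g(t*)/(T + t*).
g'(t) = 95·27/(t + 27)². Setting 95·27/(t+27)² = 95t/[(t+27)(50+t)] gives 27(50+t) = t(t+27), so t² = 27×50 = 1350.
t* = √1350 = 36.74 min.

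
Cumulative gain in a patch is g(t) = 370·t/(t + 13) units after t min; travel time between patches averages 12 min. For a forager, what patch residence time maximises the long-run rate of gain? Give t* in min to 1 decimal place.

Maximise g(t)/(T+t): set derivative to zero → g'(t)(T+t) = g(t).
g'(t) = 370·13/(t + 13)². Setting 370·13/(t+13)² = 370t/[(t+13)(12+t)] gives 13(12+t) = t(t+13), so t² = 13×12 = 156.
t* = √156 = 12.49 min.

12.5 min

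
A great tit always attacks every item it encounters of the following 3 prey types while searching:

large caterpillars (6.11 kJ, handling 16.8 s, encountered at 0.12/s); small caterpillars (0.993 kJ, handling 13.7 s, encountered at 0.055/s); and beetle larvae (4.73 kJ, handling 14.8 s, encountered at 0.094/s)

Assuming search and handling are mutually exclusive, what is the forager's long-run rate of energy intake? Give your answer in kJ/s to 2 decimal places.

Energy encountered per unit search time: 0.12×6.11 + 0.055×0.993 + 0.094×4.73 = 1.232 kJ/s.
Handling time per unit search time: 0.12×16.8 + 0.055×13.7 + 0.094×14.8 = 4.161.
Rate = 1.232/(1 + 4.161) = 0.2388 kJ/s.

0.24 kJ/s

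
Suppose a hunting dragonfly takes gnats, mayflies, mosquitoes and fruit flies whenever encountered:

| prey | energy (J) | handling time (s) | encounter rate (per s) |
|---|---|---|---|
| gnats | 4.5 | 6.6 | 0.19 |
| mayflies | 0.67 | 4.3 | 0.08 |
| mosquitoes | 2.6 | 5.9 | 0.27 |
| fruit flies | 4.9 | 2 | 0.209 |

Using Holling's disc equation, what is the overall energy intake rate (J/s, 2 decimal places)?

Energy encountered per unit search time: 0.19×4.5 + 0.08×0.67 + 0.27×2.6 + 0.209×4.9 = 2.635 J/s.
Handling time per unit search time: 0.19×6.6 + 0.08×4.3 + 0.27×5.9 + 0.209×2 = 3.609.
Rate = 2.635/(1 + 3.609) = 0.5716 J/s.

0.57 J/s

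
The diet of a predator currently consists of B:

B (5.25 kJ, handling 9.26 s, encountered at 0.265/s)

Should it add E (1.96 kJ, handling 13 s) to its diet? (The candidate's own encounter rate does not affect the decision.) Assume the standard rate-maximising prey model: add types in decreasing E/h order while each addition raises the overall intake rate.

Current rate: (0.265×5.25)/(1 + 0.265×9.26) = 0.4028 kJ/s.
E: E/h = 1.96/13 = 0.1508 kJ/s.
Since 0.1508 < R, time spent handling E is better spent searching.

No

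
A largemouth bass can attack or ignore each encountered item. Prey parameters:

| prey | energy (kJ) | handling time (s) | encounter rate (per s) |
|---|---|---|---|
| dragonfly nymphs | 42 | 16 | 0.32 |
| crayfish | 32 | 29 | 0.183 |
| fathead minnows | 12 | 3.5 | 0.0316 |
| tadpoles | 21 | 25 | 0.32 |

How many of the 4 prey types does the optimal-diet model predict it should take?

2

Rank by E/h (kJ/s): fathead minnows 3.43, dragonfly nymphs 2.62, crayfish 1.1, tadpoles 0.84. Include each in turn until the next type's E/h falls below the running intake rate.
Rate on top 1: 0.3414. dragonfly nymphs: 2.62 > 0.3414 → include.
Rate on top 2: 2.218. crayfish: 1.1 < 2.218 → exclude; stop.
Optimal diet: fathead minnows, dragonfly nymphs — 2 of 4 types.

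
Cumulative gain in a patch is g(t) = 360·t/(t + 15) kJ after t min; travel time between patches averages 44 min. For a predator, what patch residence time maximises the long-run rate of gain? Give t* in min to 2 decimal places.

Maximise g(t)/(T+t): set derivative to zero → g'(t)(T+t) = g(t).
g'(t) = 360·15/(t + 15)². Setting 360·15/(t+15)² = 360t/[(t+15)(44+t)] gives 15(44+t) = t(t+15), so t² = 15×44 = 660.
t* = √660 = 25.69 min.

25.69 min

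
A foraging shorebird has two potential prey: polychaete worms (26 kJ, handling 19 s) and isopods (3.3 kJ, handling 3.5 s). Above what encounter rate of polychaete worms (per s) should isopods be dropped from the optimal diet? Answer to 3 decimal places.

Drop isopods once their profitability E₂/h₂ falls below the rate achievable on polychaete worms alone: E₂/h₂ = λE₁/(1 + λh₁).
Solve for λ: λE₁h₂ = E₂(1 + λh₁) → λ(E₁h₂ − E₂h₁) = E₂ → λ = E₂/(E₁h₂ − E₂h₁).
λ = 3.3/(26×3.5 − 3.3×19) = 3.3/28.3 = 0.1166 per s.

0.117 per s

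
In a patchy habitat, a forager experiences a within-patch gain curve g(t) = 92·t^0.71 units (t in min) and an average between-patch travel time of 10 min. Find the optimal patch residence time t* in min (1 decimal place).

24.5 min

Maximise g(t)/(T+t): set derivative to zero → g'(t)(T+t) = g(t).
g'(t) = 0.71·92·t^-0.29. Setting 0.71·92·t^-0.29 = 92·t^0.71/(10+t) gives 0.71(10+t) = t, so 0.29·t = 0.71×10.
t* = 0.71×10/0.29 = 24.48 min.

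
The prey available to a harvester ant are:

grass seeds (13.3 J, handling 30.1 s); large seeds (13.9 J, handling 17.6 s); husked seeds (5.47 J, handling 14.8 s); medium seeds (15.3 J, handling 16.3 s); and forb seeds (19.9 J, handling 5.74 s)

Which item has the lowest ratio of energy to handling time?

husked seeds

Profitability E/h (J/s): grass seeds = 13.3/30.1 = 0.442, large seeds = 13.9/17.6 = 0.79, husked seeds = 5.47/14.8 = 0.37, medium seeds = 15.3/16.3 = 0.939, forb seeds = 19.9/5.74 = 3.47.
Ranked: forb seeds > medium seeds > large seeds > grass seeds > husked seeds.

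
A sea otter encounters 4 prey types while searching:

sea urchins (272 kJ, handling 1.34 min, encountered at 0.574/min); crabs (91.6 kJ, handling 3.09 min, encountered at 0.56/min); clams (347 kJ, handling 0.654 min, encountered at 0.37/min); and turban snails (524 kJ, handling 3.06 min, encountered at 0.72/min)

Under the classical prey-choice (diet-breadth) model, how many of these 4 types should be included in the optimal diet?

Rank by E/h (kJ/min): clams 531, sea urchins 203, turban snails 171, crabs 29.6. Include each in turn until the next type's E/h falls below the running intake rate.
Rate on top 1: 103.4. sea urchins: 203 > 103.4 → include.
Rate on top 2: 141.5. turban snails: 171 > 141.5 → include.
Rate on top 3: 157. crabs: 29.6 < 157 → exclude; stop.
Optimal diet: clams, sea urchins, turban snails — 3 of 4 types.

3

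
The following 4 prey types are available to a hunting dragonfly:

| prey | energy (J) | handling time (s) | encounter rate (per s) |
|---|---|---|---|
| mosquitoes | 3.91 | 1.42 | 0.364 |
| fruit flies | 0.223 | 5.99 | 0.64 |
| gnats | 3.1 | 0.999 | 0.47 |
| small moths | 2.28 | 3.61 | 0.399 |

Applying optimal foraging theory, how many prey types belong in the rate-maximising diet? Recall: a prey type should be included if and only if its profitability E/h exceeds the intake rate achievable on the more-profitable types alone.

Rank by E/h (J/s): gnats 3.1, mosquitoes 2.75, small moths 0.632, fruit flies 0.0372. Include each in turn until the next type's E/h falls below the running intake rate.
Rate on top 1: 0.9915. mosquitoes: 2.75 > 0.9915 → include.
Rate on top 2: 1.45. small moths: 0.632 < 1.45 → exclude; stop.
Optimal diet: gnats, mosquitoes — 2 of 4 types.

2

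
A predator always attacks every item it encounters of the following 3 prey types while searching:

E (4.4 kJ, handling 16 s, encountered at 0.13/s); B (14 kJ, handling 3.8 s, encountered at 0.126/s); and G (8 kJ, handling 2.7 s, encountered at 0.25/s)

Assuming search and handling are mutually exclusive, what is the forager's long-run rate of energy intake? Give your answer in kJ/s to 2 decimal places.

R = Σλ_iE_i / (1 + Σλ_ih_i)
Numerator: 0.13×4.4 + 0.126×14 + 0.25×8 = 4.336
Denominator: 1 + 0.13×16 + 0.126×3.8 + 0.25×2.7 = 4.234
R = 4.336/4.234 = 1.024 kJ/s

1.02 kJ/s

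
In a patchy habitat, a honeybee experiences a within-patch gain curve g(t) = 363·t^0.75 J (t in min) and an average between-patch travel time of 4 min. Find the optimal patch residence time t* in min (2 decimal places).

By the marginal value theorem, leave when the instantaneous gain rate g'(t) equals the habitat-wide average g(t)/(T + t).
g'(t) = 0.75·363·t^-0.25. Setting 0.75·363·t^-0.25 = 363·t^0.75/(4+t) gives 0.75(4+t) = t, so 0.25·t = 0.75×4.
t* = 0.75×4/0.25 = 12 min.

12.00 min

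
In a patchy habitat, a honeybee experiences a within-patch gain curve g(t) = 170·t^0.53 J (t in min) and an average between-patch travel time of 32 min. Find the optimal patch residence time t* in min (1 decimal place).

36.1 min

Optimal t* satisfies g'(t*) = g(t*)/(T + t*).
g'(t) = 0.53·170·t^-0.47. Setting 0.53·170·t^-0.47 = 170·t^0.53/(32+t) gives 0.53(32+t) = t, so 0.47·t = 0.53×32.
t* = 0.53×32/0.47 = 36.09 min.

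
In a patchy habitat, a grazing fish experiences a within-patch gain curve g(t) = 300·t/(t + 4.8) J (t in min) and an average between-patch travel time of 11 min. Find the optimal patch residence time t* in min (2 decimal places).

7.27 min

Optimal t* satisfies g'(t*) = g(t*)/(T + t*).
g'(t) = 300·4.8/(t + 4.8)². Setting 300·4.8/(t+4.8)² = 300t/[(t+4.8)(11+t)] gives 4.8(11+t) = t(t+4.8), so t² = 4.8×11 = 52.8.
t* = √52.8 = 7.266 min.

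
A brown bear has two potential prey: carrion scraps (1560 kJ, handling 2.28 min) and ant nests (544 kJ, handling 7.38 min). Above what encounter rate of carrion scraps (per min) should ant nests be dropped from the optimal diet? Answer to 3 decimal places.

At the threshold, the rate on carrion scraps alone equals the profitability of ant nests: λ·1560/(1 + λ·2.28) = 544/7.38 = 73.71.
Rearranging, λ(1560 − 73.71×2.28) = 73.71, so λ = 73.71/1392 = 0.05296 per min.

0.053 per min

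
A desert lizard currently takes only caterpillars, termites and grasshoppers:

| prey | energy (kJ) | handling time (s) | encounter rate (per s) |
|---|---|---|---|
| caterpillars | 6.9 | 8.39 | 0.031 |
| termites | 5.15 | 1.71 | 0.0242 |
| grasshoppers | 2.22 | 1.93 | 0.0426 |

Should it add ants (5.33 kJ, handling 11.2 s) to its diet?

Yes

Intake rate on the current diet: R = (0.031×6.9 + 0.0242×5.15 + 0.0426×2.22) / (1 + 0.031×8.39 + 0.0242×1.71 + 0.0426×1.93) = 0.4331/1.384 = 0.313 kJ/s.
Profitability of ants: 5.33/11.2 = 0.4759 kJ/s.
0.4759 > 0.313, so adding ants raises the average — include it.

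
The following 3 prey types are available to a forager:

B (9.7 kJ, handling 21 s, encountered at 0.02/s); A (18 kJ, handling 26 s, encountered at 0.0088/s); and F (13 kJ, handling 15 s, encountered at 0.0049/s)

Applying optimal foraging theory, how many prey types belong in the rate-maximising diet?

E/h in descending order: F 0.867, A 0.692, B 0.462 kJ/s. The optimal diet is the largest prefix of this list for which every included type satisfies E_i/h_i > R on the types above it.
Rate on top 1: 0.05934. A: 0.692 > 0.05934 → include.
Rate on top 2: 0.1705. B: 0.462 > 0.1705 → include.
Optimal diet: F, A, B — 3 of 3 types.

3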